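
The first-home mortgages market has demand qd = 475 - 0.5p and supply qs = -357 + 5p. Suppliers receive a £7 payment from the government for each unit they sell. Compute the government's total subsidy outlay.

Pre-subsidy: 475 - 0.5p = -357 + 5p gives p* = 1664/11, q* = 4393/11.
With the subsidy, sellers receive ps = pb + 7 for each unit, where pb is the price buyers pay.
Supply in terms of pb becomes qs = -357 + 5(pb + 7) = -322 + 5pb. Setting this equal to demand: 475 - 0.5pb = -322 + 5pb, so pb = 1594/11.
Sellers receive ps = 1594/11 + 7 = 1671/11; q' = 475 − 0.5·(1594/11) = 4428/11.
Government outlay = subsidy × quantity = 7 × 4428/11 = 30996/11.

Government cost = 30996/11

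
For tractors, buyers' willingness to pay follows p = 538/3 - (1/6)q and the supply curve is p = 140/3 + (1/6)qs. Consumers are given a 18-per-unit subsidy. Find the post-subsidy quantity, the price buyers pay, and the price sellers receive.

q' = 452; buyers pay 104; sellers receive 122

Pre-subsidy: 538/3 - (1/6)q = 140/3 + (1/6)q gives q* = 398 and p* = 113.
With the rebate, buyers effectively pay pb = ps − 18, where ps is the price sellers receive.
On the curves, pb = 538/3 - (1/6)q and ps = 140/3 + (1/6)q; the wedge ps − pb = 18 gives 140/3 + (1/6)q − (538/3 - (1/6)q) = 18, so q' = 452.
Then pb = 538/3 − (1/6)·452 = 104 and ps = 140/3 + (1/6)·452 = 122.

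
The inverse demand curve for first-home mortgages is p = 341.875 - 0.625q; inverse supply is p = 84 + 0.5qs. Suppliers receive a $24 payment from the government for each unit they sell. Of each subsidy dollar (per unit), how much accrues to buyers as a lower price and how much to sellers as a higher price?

Buyers gain 40/3 per unit; sellers gain 32/3 per unit

Pre-subsidy: 341.875 - 0.625q = 84 + 0.5q gives q* = 2063/9 and p* = 3575/18.
With the subsidy, sellers receive ps = pb + 24 for each unit, where pb is the price buyers pay.
On the curves, pb = 341.875 - 0.625q and ps = 84 + 0.5q; the wedge ps − pb = 24 gives 84 + 0.5q − (341.875 - 0.625q) = 24, so q' = 2255/9.
Then pb = 341.875 − 0.625·(2255/9) = 3335/18 and ps = 84 + 0.5·(2255/9) = 3767/18.
Buyers' price falls by p* − pb = 3575/18 − 3335/18 = 40/3; sellers' price rises by ps − p* = 3767/18 − 3575/18 = 32/3.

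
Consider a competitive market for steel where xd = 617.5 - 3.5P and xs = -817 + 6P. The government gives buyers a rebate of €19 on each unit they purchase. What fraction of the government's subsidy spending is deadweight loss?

Pre-subsidy: 617.5 - 3.5P = -817 + 6P gives P* = 151, x* = 89.
With the rebate, buyers effectively pay Pb = Ps − 19, where Ps is the price sellers receive.
Demand in terms of Ps becomes xd = 617.5 − 3.5(Ps − 19) = 684 - 3.5Ps. Setting this equal to supply: 684 - 3.5Ps = -817 + 6Ps, so Ps = 158.
Buyers pay Pb = 158 − 19 = 139; x' = -817 + 6·158 = 131.
ΔCS = ½(89 + 131)(151 − 139) = 1320; ΔPS = ½(89 + 131)(158 − 151) = 770.
Government spending = 19 × 131 = 2489.
DWL = ½ × 19 × (131 − 89) = 399; fraction = 399 / 2489 = 21/131.

DWL / government spending = 21/131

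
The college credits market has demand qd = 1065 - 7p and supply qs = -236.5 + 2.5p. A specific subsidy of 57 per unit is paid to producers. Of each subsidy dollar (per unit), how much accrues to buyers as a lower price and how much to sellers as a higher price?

Buyers gain 15 per unit; sellers gain 42 per unit

Pre-subsidy: 1065 - 7p = -236.5 + 2.5p gives p* = 137, q* = 106.
With the subsidy, sellers receive ps = pb + 57 for each unit, where pb is the price buyers pay.
Supply in terms of pb becomes qs = -236.5 + 2.5(pb + 57) = -94 + 2.5pb. Setting this equal to demand: 1065 - 7pb = -94 + 2.5pb, so pb = 122.
Sellers receive ps = 122 + 57 = 179; q' = 1065 − 7·122 = 211.
Buyers' price falls by p* − pb = 137 − 122 = 15; sellers' price rises by ps − p* = 179 − 137 = 42.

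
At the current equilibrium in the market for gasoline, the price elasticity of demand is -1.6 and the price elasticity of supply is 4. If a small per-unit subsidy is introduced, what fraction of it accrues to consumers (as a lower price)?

For a small subsidy around the equilibrium, the benefit split depends on the relative slopes, which at a point are proportional to the elasticities.
Buyer share = εs/(εs + |εd|) = 4/(4 + 1.6) = 5/7; seller share = |εd|/(εs + |εd|) = 2/7.

Consumer share = 5/7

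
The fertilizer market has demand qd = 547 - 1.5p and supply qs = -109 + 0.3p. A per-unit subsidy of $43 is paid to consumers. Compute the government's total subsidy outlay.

Government cost = 5719/12

Pre-subsidy: 547 - 1.5p = -109 + 0.3p gives p* = 3280/9, q* = 1/3.
With the rebate, buyers effectively pay pb = ps − 43, where ps is the price sellers receive.
Demand in terms of ps becomes qd = 547 − 1.5(ps − 43) = 611.5 - 1.5ps. Setting this equal to supply: 611.5 - 1.5ps = -109 + 0.3ps, so ps = 7205/18.
Buyers pay pb = 7205/18 − 43 = 6431/18; q' = -109 + 0.3·(7205/18) = 133/12.
Government outlay = subsidy × quantity = 43 × 133/12 = 5719/12.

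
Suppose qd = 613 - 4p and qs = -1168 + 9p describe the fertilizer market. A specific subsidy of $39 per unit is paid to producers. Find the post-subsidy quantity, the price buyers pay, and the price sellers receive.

q' = 173; buyers pay $110; sellers receive $149

Pre-subsidy: 613 - 4p = -1168 + 9p gives p* = 137, q* = 65.
With the subsidy, sellers receive ps = pb + 39 for each unit, where pb is the price buyers pay.
Supply in terms of pb becomes qs = -1168 + 9(pb + 39) = -817 + 9pb. Setting this equal to demand: 613 - 4pb = -817 + 9pb, so pb = 110.
Sellers receive ps = 110 + 39 = 149; q' = 613 − 4·110 = 173.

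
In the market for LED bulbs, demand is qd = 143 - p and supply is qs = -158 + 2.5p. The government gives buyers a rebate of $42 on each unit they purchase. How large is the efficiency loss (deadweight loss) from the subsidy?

Pre-subsidy: 143 - p = -158 + 2.5p gives p* = 86, q* = 57.
With the rebate, buyers effectively pay pb = ps − 42, where ps is the price sellers receive.
Demand in terms of ps becomes qd = 143 − 1(ps − 42) = 185 - ps. Setting this equal to supply: 185 - ps = -158 + 2.5ps, so ps = 98.
Buyers pay pb = 98 − 42 = 56; q' = -158 + 2.5·98 = 87.
The subsidy expands output by 87 − 57 = 30 past the efficient level; on those units the gap between marginal cost and willingness to pay runs from 0 up to 42.
DWL = ½ × 42 × 30 = 630.

Deadweight loss = $630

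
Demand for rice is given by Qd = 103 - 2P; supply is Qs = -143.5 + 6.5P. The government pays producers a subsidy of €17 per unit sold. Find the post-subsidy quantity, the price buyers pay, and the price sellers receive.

Pre-subsidy: 103 - 2P = -143.5 + 6.5P gives P* = 29, Q* = 45.
With the subsidy, sellers receive Ps = Pb + 17 for each unit, where Pb is the price buyers pay.
Supply in terms of Pb becomes Qs = -143.5 + 6.5(Pb + 17) = -33 + 6.5Pb. Setting this equal to demand: 103 - 2Pb = -33 + 6.5Pb, so Pb = 16.
Sellers receive Ps = 16 + 17 = 33; Q' = 103 − 2·16 = 71.

Q' = 71; buyers pay €16; sellers receive €33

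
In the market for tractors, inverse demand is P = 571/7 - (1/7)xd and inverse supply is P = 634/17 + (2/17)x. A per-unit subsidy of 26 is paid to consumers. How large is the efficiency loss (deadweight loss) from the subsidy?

Deadweight loss = 40222/31

Pre-subsidy: 571/7 - (1/7)x = 634/17 + (2/17)x gives x* = 5269/31 and P* = 1776/31.
With the rebate, buyers effectively pay Pb = Ps − 26, where Ps is the price sellers receive.
On the curves, Pb = 571/7 - (1/7)x and Ps = 634/17 + (2/17)x; the wedge Ps − Pb = 26 gives 634/17 + (2/17)x − (571/7 - (1/7)x) = 26, so x' = 8363/31.
Then Pb = 571/7 − (1/7)·(8363/31) = 1334/31 and Ps = 634/17 + (2/17)·(8363/31) = 2140/31.
The subsidy expands output by 8363/31 − 5269/31 = 3094/31 past the efficient level; on those units the gap between marginal cost and willingness to pay runs from 0 up to 26.
DWL = ½ × 26 × 3094/31 = 40222/31.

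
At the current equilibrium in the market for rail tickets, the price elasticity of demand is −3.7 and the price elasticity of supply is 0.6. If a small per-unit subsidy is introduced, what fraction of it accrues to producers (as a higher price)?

Producer share = 37/43

For a small subsidy around the equilibrium, the benefit split depends on the relative slopes, which at a point are proportional to the elasticities.
Buyer share = εs/(εs + |εd|) = 0.6/(0.6 + 3.7) = 6/43; seller share = |εd|/(εs + |εd|) = 37/43.
So producers capture 37/43 of the subsidy.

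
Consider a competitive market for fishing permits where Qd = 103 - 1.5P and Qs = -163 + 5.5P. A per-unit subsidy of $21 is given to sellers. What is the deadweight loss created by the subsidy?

Deadweight loss = $259.875

Pre-subsidy: 103 - 1.5P = -163 + 5.5P gives P* = 38, Q* = 46.
With the subsidy, sellers receive Ps = Pb + 21 for each unit, where Pb is the price buyers pay.
Supply in terms of Pb becomes Qs = -163 + 5.5(Pb + 21) = -47.5 + 5.5Pb. Setting this equal to demand: 103 - 1.5Pb = -47.5 + 5.5Pb, so Pb = 21.5.
Sellers receive Ps = 21.5 + 21 = 42.5; Q' = 103 − 1.5·21.5 = 70.75.
The subsidy expands output by 70.75 − 46 = 24.75 past the efficient level; on those units the gap between marginal cost and willingness to pay runs from 0 up to 21.
DWL = ½ × 21 × 24.75 = 259.875.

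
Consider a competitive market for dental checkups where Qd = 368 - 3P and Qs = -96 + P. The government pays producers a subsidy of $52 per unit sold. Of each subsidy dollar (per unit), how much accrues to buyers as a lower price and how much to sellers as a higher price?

Buyers gain $13 per unit; sellers gain $39 per unit

Pre-subsidy: 368 - 3P = -96 + P gives P* = 116, Q* = 20.
With the subsidy, sellers receive Ps = Pb + 52 for each unit, where Pb is the price buyers pay.
Supply in terms of Pb becomes Qs = -96 + 1(Pb + 52) = -44 + Pb. Setting this equal to demand: 368 - 3Pb = -44 + Pb, so Pb = 103.
Sellers receive Ps = 103 + 52 = 155; Q' = 368 − 3·103 = 59.
Buyers' price falls by P* − Pb = 116 − 103 = 13; sellers' price rises by Ps − P* = 155 − 116 = 39.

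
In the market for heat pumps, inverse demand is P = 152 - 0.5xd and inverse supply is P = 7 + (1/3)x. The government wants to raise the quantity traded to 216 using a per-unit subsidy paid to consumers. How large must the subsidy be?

At x = 216, from the demand curve buyers pay Pb = 152 − 0.5·216 = 44; from the supply curve sellers need Ps = 7 + (1/3)·216 = 79.
The subsidy must fill the gap: s = Ps − Pb = 79 − 44 = 35.

Required subsidy s = 35 per unit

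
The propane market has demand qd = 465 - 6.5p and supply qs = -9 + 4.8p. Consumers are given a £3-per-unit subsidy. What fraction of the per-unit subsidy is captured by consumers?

Consumer share = 48/113

Pre-subsidy: 465 - 6.5p = -9 + 4.8p gives p* = 4740/113, q* = 21735/113.
With the rebate, buyers effectively pay pb = ps − 3, where ps is the price sellers receive.
Demand in terms of ps becomes qd = 465 − 6.5(ps − 3) = 484.5 - 6.5ps. Setting this equal to supply: 484.5 - 6.5ps = -9 + 4.8ps, so ps = 4935/113.
Buyers pay pb = 4935/113 − 3 = 4596/113; q' = -9 + 4.8·(4935/113) = 22671/113.
Buyers' price falls by p* − pb = 4740/113 − 4596/113 = 144/113; sellers' price rises by ps − p* = 4935/113 − 4740/113 = 195/113.
So consumers capture (144/113)/3 = 48/113 of each unit of subsidy.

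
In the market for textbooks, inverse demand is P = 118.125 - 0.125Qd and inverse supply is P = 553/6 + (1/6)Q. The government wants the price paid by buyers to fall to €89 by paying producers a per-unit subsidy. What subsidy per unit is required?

Required subsidy s = €42 per unit

At a buyer price of 89, quantity demanded is 945 − 8·89 = 233.
Sellers supply 233 only when they receive Ps = 553/6 + (1/6)·233 = 131.
s = Ps − Pb = 131 − 89 = 42.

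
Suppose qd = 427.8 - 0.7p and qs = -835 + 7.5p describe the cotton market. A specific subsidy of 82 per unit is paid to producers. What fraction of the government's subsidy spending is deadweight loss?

Pre-subsidy: 427.8 - 0.7p = -835 + 7.5p gives p* = 154, q* = 320.
With the subsidy, sellers receive ps = pb + 82 for each unit, where pb is the price buyers pay.
Supply in terms of pb becomes qs = -835 + 7.5(pb + 82) = -220 + 7.5pb. Setting this equal to demand: 427.8 - 0.7pb = -220 + 7.5pb, so pb = 79.
Sellers receive ps = 79 + 82 = 161; q' = 427.8 − 0.7·79 = 372.5.
ΔCS = ½(320 + 372.5)(154 − 79) = 25968.75; ΔPS = ½(320 + 372.5)(161 − 154) = 2423.75.
Government spending = 82 × 372.5 = 30545.
DWL = ½ × 82 × (372.5 − 320) = 2152.5; fraction = 2152.5 / 30545 = 21/298.

DWL / government spending = 21/298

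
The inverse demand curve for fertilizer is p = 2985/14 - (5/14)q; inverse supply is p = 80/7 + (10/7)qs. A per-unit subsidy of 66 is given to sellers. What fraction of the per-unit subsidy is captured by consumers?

Pre-subsidy: 2985/14 - (5/14)q = 80/7 + (10/7)q gives q* = 113 and p* = 1210/7.
With the subsidy, sellers receive ps = pb + 66 for each unit, where pb is the price buyers pay.
On the curves, pb = 2985/14 - (5/14)q and ps = 80/7 + (10/7)q; the wedge ps − pb = 66 gives 80/7 + (10/7)q − (2985/14 - (5/14)q) = 66, so q' = 149.96.
Then pb = 2985/14 − (5/14)·149.96 = 5588/35 and ps = 80/7 + (10/7)·149.96 = 7898/35.
Buyers' price falls by p* − pb = 1210/7 − 5588/35 = 13.2; sellers' price rises by ps − p* = 7898/35 − 1210/7 = 52.8.
So consumers capture 13.2/66 = 0.2 of each unit of subsidy.

Consumer share = 0.2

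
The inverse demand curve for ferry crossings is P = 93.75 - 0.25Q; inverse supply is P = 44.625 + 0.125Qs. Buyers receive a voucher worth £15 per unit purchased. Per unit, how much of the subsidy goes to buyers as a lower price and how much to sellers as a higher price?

Pre-subsidy: 93.75 - 0.25Q = 44.625 + 0.125Q gives Q* = 131 and P* = 61.
With the rebate, buyers effectively pay Pb = Ps − 15, where Ps is the price sellers receive.
On the curves, Pb = 93.75 - 0.25Q and Ps = 44.625 + 0.125Q; the wedge Ps − Pb = 15 gives 44.625 + 0.125Q − (93.75 - 0.25Q) = 15, so Q' = 171.
Then Pb = 93.75 − 0.25·171 = 51 and Ps = 44.625 + 0.125·171 = 66.
Buyers' price falls by P* − Pb = 61 − 51 = 10; sellers' price rises by Ps − P* = 66 − 61 = 5.

Buyers gain £10 per unit; sellers gain £5 per unit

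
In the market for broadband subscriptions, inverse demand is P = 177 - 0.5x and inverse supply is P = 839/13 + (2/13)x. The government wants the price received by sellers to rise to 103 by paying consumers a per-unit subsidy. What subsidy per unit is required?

At a seller price of 103, quantity supplied is -419.5 + 6.5·103 = 250.
Buyers absorb 250 only when they pay Pb = 177 − 0.5·250 = 52.
s = Ps − Pb = 103 − 52 = 51.

Required subsidy s = 51 per unit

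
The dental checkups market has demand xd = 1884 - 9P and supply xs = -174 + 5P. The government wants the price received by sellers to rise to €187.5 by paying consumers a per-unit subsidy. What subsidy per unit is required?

Required subsidy s = €63 per unit

At a seller price of 187.5, quantity supplied is -174 + 5·187.5 = 763.5.
Buyers absorb 763.5 only when they pay Pb with 1884 − 9·Pb = 763.5, i.e. Pb = 124.5.
s = Ps − Pb = 187.5 − 124.5 = 63.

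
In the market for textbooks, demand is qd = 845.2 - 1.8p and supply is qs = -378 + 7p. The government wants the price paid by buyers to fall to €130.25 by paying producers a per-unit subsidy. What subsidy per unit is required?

At a buyer price of 130.25, quantity demanded is 845.2 − 1.8·130.25 = 610.75.
Sellers supply 610.75 only when they receive ps with -378 + 7·ps = 610.75, i.e. ps = 141.25.
s = ps − pb = 141.25 − 130.25 = 11.

Required subsidy s = €11 per unit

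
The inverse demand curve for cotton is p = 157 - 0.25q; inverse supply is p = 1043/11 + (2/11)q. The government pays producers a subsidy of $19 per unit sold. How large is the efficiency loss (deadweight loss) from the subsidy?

Deadweight loss = $418

Pre-subsidy: 157 - 0.25q = 1043/11 + (2/11)q gives q* = 144 and p* = 121.
With the subsidy, sellers receive ps = pb + 19 for each unit, where pb is the price buyers pay.
On the curves, pb = 157 - 0.25q and ps = 1043/11 + (2/11)q; the wedge ps − pb = 19 gives 1043/11 + (2/11)q − (157 - 0.25q) = 19, so q' = 188.
Then pb = 157 − 0.25·188 = 110 and ps = 1043/11 + (2/11)·188 = 129.
The subsidy expands output by 188 − 144 = 44 past the efficient level; on those units the gap between marginal cost and willingness to pay runs from 0 up to 19.
DWL = ½ × 19 × 44 = 418.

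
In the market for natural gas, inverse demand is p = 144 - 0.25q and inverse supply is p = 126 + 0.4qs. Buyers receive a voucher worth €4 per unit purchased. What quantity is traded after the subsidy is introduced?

Pre-subsidy: 144 - 0.25q = 126 + 0.4q gives q* = 360/13 and p* = 1782/13.
With the rebate, buyers effectively pay pb = ps − 4, where ps is the price sellers receive.
On the curves, pb = 144 - 0.25q and ps = 126 + 0.4q; the wedge ps − pb = 4 gives 126 + 0.4q − (144 - 0.25q) = 4, so q' = 440/13.
Then pb = 144 − 0.25·(440/13) = 1762/13 and ps = 126 + 0.4·(440/13) = 1814/13.

q' = 440/13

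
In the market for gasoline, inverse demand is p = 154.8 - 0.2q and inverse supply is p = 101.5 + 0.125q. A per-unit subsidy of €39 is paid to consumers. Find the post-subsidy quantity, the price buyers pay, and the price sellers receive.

q' = 284; buyers pay €98; sellers receive €137

Pre-subsidy: 154.8 - 0.2q = 101.5 + 0.125q gives q* = 164 and p* = 122.
With the rebate, buyers effectively pay pb = ps − 39, where ps is the price sellers receive.
On the curves, pb = 154.8 - 0.2q and ps = 101.5 + 0.125q; the wedge ps − pb = 39 gives 101.5 + 0.125q − (154.8 - 0.2q) = 39, so q' = 284.
Then pb = 154.8 − 0.2·284 = 98 and ps = 101.5 + 0.125·284 = 137.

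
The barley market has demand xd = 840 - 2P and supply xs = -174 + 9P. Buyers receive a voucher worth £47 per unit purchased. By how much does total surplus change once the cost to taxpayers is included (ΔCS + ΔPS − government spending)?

Net change in total surplus = -19881/11

Pre-subsidy: 840 - 2P = -174 + 9P gives P* = 1014/11, x* = 7212/11.
With the rebate, buyers effectively pay Pb = Ps − 47, where Ps is the price sellers receive.
Demand in terms of Ps becomes xd = 840 − 2(Ps − 47) = 934 - 2Ps. Setting this equal to supply: 934 - 2Ps = -174 + 9Ps, so Ps = 1108/11.
Buyers pay Pb = 1108/11 − 47 = 591/11; x' = -174 + 9·(1108/11) = 8058/11.
ΔCS = ½(7212/11 + 8058/11)(1014/11 − 591/11) = 3229605/121; ΔPS = ½(7212/11 + 8058/11)(1108/11 − 1014/11) = 717690/121.
Government spending = 47 × 8058/11 = 378726/11.
Net change = 3229605/121 + 717690/121 − 378726/11 = -19881/11. The loss equals the DWL triangle ½·47·846/11.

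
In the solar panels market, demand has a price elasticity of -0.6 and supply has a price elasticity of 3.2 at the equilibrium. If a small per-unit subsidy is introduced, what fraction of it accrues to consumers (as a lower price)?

For a small subsidy around the equilibrium, the benefit split depends on the relative slopes, which at a point are proportional to the elasticities.
Buyer share = εs/(εs + |εd|) = 3.2/(3.2 + 0.6) = 16/19; seller share = |εd|/(εs + |εd|) = 3/19.

Consumer share = 16/19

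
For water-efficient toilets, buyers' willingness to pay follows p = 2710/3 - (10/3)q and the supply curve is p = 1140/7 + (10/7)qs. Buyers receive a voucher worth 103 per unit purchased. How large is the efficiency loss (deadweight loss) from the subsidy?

Pre-subsidy: 2710/3 - (10/3)q = 1140/7 + (10/7)q gives q* = 155.5 and p* = 385.
With the rebate, buyers effectively pay pb = ps − 103, where ps is the price sellers receive.
On the curves, pb = 2710/3 - (10/3)q and ps = 1140/7 + (10/7)q; the wedge ps − pb = 103 gives 1140/7 + (10/7)q − (2710/3 - (10/3)q) = 103, so q' = 177.13.
Then pb = 2710/3 − (10/3)·177.13 = 312.9 and ps = 1140/7 + (10/7)·177.13 = 415.9.
The subsidy expands output by 177.13 − 155.5 = 21.63 past the efficient level; on those units the gap between marginal cost and willingness to pay runs from 0 up to 103.
DWL = ½ × 103 × 21.63 = 1113.945.

Deadweight loss = 1113.945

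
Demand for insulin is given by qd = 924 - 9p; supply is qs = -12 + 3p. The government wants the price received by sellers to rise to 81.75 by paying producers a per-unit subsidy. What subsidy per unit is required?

Required subsidy s = 5 per unit

At a seller price of 81.75, quantity supplied is -12 + 3·81.75 = 233.25.
Buyers absorb 233.25 only when they pay pb with 924 − 9·pb = 233.25, i.e. pb = 76.75.
s = ps − pb = 81.75 − 76.75 = 5.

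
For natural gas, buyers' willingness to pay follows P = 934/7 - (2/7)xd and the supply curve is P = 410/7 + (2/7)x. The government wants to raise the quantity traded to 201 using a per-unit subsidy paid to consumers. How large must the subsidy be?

Required subsidy s = 40 per unit

At x = 201, from the demand curve buyers pay Pb = 934/7 − (2/7)·201 = 76; from the supply curve sellers need Ps = 410/7 + (2/7)·201 = 116.
The subsidy must fill the gap: s = Ps − Pb = 116 − 76 = 40.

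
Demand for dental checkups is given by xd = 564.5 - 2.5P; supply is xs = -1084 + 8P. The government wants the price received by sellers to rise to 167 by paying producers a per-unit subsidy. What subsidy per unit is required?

At a seller price of 167, quantity supplied is -1084 + 8·167 = 252.
Buyers absorb 252 only when they pay Pb with 564.5 − 2.5·Pb = 252, i.e. Pb = 125.
s = Ps − Pb = 167 − 125 = 42.

Required subsidy s = 42 per unit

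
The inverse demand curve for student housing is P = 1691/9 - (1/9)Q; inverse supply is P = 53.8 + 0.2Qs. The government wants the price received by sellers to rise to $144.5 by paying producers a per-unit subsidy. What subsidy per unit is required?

Required subsidy s = $7 per unit

At a seller price of 144.5, quantity supplied is -269 + 5·144.5 = 453.5.
Buyers absorb 453.5 only when they pay Pb = 1691/9 − (1/9)·453.5 = 137.5.
s = Ps − Pb = 144.5 − 137.5 = 7.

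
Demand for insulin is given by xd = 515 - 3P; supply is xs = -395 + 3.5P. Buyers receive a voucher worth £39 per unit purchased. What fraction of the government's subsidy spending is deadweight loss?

Pre-subsidy: 515 - 3P = -395 + 3.5P gives P* = 140, x* = 95.
With the rebate, buyers effectively pay Pb = Ps − 39, where Ps is the price sellers receive.
Demand in terms of Ps becomes xd = 515 − 3(Ps − 39) = 632 - 3Ps. Setting this equal to supply: 632 - 3Ps = -395 + 3.5Ps, so Ps = 158.
Buyers pay Pb = 158 − 39 = 119; x' = -395 + 3.5·158 = 158.
ΔCS = ½(95 + 158)(140 − 119) = 2656.5; ΔPS = ½(95 + 158)(158 − 140) = 2277.
Government spending = 39 × 158 = 6162.
DWL = ½ × 39 × (158 − 95) = 1228.5; fraction = 1228.5 / 6162 = 63/316.

DWL / government spending = 63/316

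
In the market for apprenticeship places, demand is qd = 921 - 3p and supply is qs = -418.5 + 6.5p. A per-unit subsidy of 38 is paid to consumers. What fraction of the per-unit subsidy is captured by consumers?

Consumer share = 13/19

Pre-subsidy: 921 - 3p = -418.5 + 6.5p gives p* = 141, q* = 498.
With the rebate, buyers effectively pay pb = ps − 38, where ps is the price sellers receive.
Demand in terms of ps becomes qd = 921 − 3(ps − 38) = 1035 - 3ps. Setting this equal to supply: 1035 - 3ps = -418.5 + 6.5ps, so ps = 153.
Buyers pay pb = 153 − 38 = 115; q' = -418.5 + 6.5·153 = 576.
Buyers' price falls by p* − pb = 141 − 115 = 26; sellers' price rises by ps − p* = 153 − 141 = 12.
So consumers capture 26/38 = 13/19 of each unit of subsidy.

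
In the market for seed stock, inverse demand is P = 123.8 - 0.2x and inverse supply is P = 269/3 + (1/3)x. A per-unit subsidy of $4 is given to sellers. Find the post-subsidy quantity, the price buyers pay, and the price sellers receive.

x' = 71.5; buyers pay $109.5; sellers receive $113.5

Pre-subsidy: 123.8 - 0.2x = 269/3 + (1/3)x gives x* = 64 and P* = 111.
With the subsidy, sellers receive Ps = Pb + 4 for each unit, where Pb is the price buyers pay.
On the curves, Pb = 123.8 - 0.2x and Ps = 269/3 + (1/3)x; the wedge Ps − Pb = 4 gives 269/3 + (1/3)x − (123.8 - 0.2x) = 4, so x' = 71.5.
Then Pb = 123.8 − 0.2·71.5 = 109.5 and Ps = 269/3 + (1/3)·71.5 = 113.5.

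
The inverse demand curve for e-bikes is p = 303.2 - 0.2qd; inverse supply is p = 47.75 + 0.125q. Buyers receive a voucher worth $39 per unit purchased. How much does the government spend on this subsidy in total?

Pre-subsidy: 303.2 - 0.2q = 47.75 + 0.125q gives q* = 786 and p* = 146.
With the rebate, buyers effectively pay pb = ps − 39, where ps is the price sellers receive.
On the curves, pb = 303.2 - 0.2q and ps = 47.75 + 0.125q; the wedge ps − pb = 39 gives 47.75 + 0.125q − (303.2 - 0.2q) = 39, so q' = 906.
Then pb = 303.2 − 0.2·906 = 122 and ps = 47.75 + 0.125·906 = 161.
Government outlay = subsidy × quantity = 39 × 906 = 35334.

Government cost = $35334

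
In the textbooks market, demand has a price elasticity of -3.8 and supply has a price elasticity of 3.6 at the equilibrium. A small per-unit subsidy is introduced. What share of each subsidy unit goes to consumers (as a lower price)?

Consumer share = 18/37

For a small subsidy around the equilibrium, the benefit split depends on the relative slopes, which at a point are proportional to the elasticities.
Buyer share = εs/(εs + |εd|) = 3.6/(3.6 + 3.8) = 18/37; seller share = |εd|/(εs + |εd|) = 19/37.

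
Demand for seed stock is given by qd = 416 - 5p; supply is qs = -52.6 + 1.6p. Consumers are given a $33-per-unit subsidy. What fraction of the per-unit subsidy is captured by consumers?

Pre-subsidy: 416 - 5p = -52.6 + 1.6p gives p* = 71, q* = 61.
With the rebate, buyers effectively pay pb = ps − 33, where ps is the price sellers receive.
Demand in terms of ps becomes qd = 416 − 5(ps − 33) = 581 - 5ps. Setting this equal to supply: 581 - 5ps = -52.6 + 1.6ps, so ps = 96.
Buyers pay pb = 96 − 33 = 63; q' = -52.6 + 1.6·96 = 101.
Buyers' price falls by p* − pb = 71 − 63 = 8; sellers' price rises by ps − p* = 96 − 71 = 25.
So consumers capture 8/33 = 8/33 of each unit of subsidy.

Consumer share = 8/33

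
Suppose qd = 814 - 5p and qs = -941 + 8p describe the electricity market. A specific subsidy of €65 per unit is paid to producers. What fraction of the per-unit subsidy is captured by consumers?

Consumer share = 8/13

Pre-subsidy: 814 - 5p = -941 + 8p gives p* = 135, q* = 139.
With the subsidy, sellers receive ps = pb + 65 for each unit, where pb is the price buyers pay.
Supply in terms of pb becomes qs = -941 + 8(pb + 65) = -421 + 8pb. Setting this equal to demand: 814 - 5pb = -421 + 8pb, so pb = 95.
Sellers receive ps = 95 + 65 = 160; q' = 814 − 5·95 = 339.
Buyers' price falls by p* − pb = 135 − 95 = 40; sellers' price rises by ps − p* = 160 − 135 = 25.
So consumers capture 40/65 = 8/13 of each unit of subsidy.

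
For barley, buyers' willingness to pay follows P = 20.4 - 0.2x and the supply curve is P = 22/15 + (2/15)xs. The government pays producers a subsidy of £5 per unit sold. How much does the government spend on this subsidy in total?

Government cost = £359

Pre-subsidy: 20.4 - 0.2x = 22/15 + (2/15)x gives x* = 56.8 and P* = 9.04.
With the subsidy, sellers receive Ps = Pb + 5 for each unit, where Pb is the price buyers pay.
On the curves, Pb = 20.4 - 0.2x and Ps = 22/15 + (2/15)x; the wedge Ps − Pb = 5 gives 22/15 + (2/15)x − (20.4 - 0.2x) = 5, so x' = 71.8.
Then Pb = 20.4 − 0.2·71.8 = 6.04 and Ps = 22/15 + (2/15)·71.8 = 11.04.
Government outlay = subsidy × quantity = 5 × 71.8 = 359.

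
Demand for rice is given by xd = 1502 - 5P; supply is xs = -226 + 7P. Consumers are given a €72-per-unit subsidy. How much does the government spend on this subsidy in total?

Pre-subsidy: 1502 - 5P = -226 + 7P gives P* = 144, x* = 782.
With the rebate, buyers effectively pay Pb = Ps − 72, where Ps is the price sellers receive.
Demand in terms of Ps becomes xd = 1502 − 5(Ps − 72) = 1862 - 5Ps. Setting this equal to supply: 1862 - 5Ps = -226 + 7Ps, so Ps = 174.
Buyers pay Pb = 174 − 72 = 102; x' = -226 + 7·174 = 992.
Government outlay = subsidy × quantity = 72 × 992 = 71424.

Government cost = €71424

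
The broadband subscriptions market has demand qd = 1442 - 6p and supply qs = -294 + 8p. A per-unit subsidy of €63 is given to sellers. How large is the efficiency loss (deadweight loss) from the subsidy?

Deadweight loss = €6804

Pre-subsidy: 1442 - 6p = -294 + 8p gives p* = 124, q* = 698.
With the subsidy, sellers receive ps = pb + 63 for each unit, where pb is the price buyers pay.
Supply in terms of pb becomes qs = -294 + 8(pb + 63) = 210 + 8pb. Setting this equal to demand: 1442 - 6pb = 210 + 8pb, so pb = 88.
Sellers receive ps = 88 + 63 = 151; q' = 1442 − 6·88 = 914.
The subsidy expands output by 914 − 698 = 216 past the efficient level; on those units the gap between marginal cost and willingness to pay runs from 0 up to 63.
DWL = ½ × 63 × 216 = 6804.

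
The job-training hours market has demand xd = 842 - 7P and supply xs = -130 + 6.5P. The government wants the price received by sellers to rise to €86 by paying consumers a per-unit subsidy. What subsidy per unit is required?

Required subsidy s = €27 per unit

At a seller price of 86, quantity supplied is -130 + 6.5·86 = 429.
Buyers absorb 429 only when they pay Pb with 842 − 7·Pb = 429, i.e. Pb = 59.
s = Ps − Pb = 86 − 59 = 27.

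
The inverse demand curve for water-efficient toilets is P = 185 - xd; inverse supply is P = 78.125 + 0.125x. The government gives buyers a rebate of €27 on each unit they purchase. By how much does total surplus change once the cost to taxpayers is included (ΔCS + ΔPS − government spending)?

Pre-subsidy: 185 - x = 78.125 + 0.125x gives x* = 95 and P* = 90.
With the rebate, buyers effectively pay Pb = Ps − 27, where Ps is the price sellers receive.
On the curves, Pb = 185 - x and Ps = 78.125 + 0.125x; the wedge Ps − Pb = 27 gives 78.125 + 0.125x − (185 - x) = 27, so x' = 119.
Then Pb = 185 − 1·119 = 66 and Ps = 78.125 + 0.125·119 = 93.
ΔCS = ½(95 + 119)(90 − 66) = 2568; ΔPS = ½(95 + 119)(93 − 90) = 321.
Government spending = 27 × 119 = 3213.
Net change = 2568 + 321 − 3213 = -324. The loss equals the DWL triangle ½·27·24.

Net change in total surplus = -€324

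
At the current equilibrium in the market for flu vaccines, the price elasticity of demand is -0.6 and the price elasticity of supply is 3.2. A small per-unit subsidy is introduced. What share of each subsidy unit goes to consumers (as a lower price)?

For a small subsidy around the equilibrium, the benefit split depends on the relative slopes, which at a point are proportional to the elasticities.
Buyer share = εs/(εs + |εd|) = 3.2/(3.2 + 0.6) = 16/19; seller share = |εd|/(εs + |εd|) = 3/19.

Consumer share = 16/19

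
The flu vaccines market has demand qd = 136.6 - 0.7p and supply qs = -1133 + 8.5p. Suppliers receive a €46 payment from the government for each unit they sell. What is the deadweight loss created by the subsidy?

Deadweight loss = €684.25

Pre-subsidy: 136.6 - 0.7p = -1133 + 8.5p gives p* = 138, q* = 40.
With the subsidy, sellers receive ps = pb + 46 for each unit, where pb is the price buyers pay.
Supply in terms of pb becomes qs = -1133 + 8.5(pb + 46) = -742 + 8.5pb. Setting this equal to demand: 136.6 - 0.7pb = -742 + 8.5pb, so pb = 95.5.
Sellers receive ps = 95.5 + 46 = 141.5; q' = 136.6 − 0.7·95.5 = 69.75.
The subsidy expands output by 69.75 − 40 = 29.75 past the efficient level; on those units the gap between marginal cost and willingness to pay runs from 0 up to 46.
DWL = ½ × 46 × 29.75 = 684.25.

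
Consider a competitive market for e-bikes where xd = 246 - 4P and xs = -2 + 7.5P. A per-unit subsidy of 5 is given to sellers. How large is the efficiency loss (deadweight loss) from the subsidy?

Pre-subsidy: 246 - 4P = -2 + 7.5P gives P* = 496/23, x* = 3674/23.
With the subsidy, sellers receive Ps = Pb + 5 for each unit, where Pb is the price buyers pay.
Supply in terms of Pb becomes xs = -2 + 7.5(Pb + 5) = 35.5 + 7.5Pb. Setting this equal to demand: 246 - 4Pb = 35.5 + 7.5Pb, so Pb = 421/23.
Sellers receive Ps = 421/23 + 5 = 536/23; x' = 246 − 4·(421/23) = 3974/23.
The subsidy expands output by 3974/23 − 3674/23 = 300/23 past the efficient level; on those units the gap between marginal cost and willingness to pay runs from 0 up to 5.
DWL = ½ × 5 × 300/23 = 750/23.

Deadweight loss = 750/23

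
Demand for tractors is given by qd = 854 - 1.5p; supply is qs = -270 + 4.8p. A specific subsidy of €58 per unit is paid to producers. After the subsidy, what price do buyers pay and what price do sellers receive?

Pre-subsidy: 854 - 1.5p = -270 + 4.8p gives p* = 11240/63, q* = 12314/21.
With the subsidy, sellers receive ps = pb + 58 for each unit, where pb is the price buyers pay.
Supply in terms of pb becomes qs = -270 + 4.8(pb + 58) = 8.4 + 4.8pb. Setting this equal to demand: 854 - 1.5pb = 8.4 + 4.8pb, so pb = 1208/9.
Sellers receive ps = 1208/9 + 58 = 1730/9; q' = 854 − 1.5·(1208/9) = 1958/3.

Buyers pay 1208/9; sellers receive 1730/9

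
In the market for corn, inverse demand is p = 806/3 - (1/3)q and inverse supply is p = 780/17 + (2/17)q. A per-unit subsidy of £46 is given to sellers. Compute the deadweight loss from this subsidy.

Pre-subsidy: 806/3 - (1/3)q = 780/17 + (2/17)q gives q* = 494 and p* = 104.
With the subsidy, sellers receive ps = pb + 46 for each unit, where pb is the price buyers pay.
On the curves, pb = 806/3 - (1/3)q and ps = 780/17 + (2/17)q; the wedge ps − pb = 46 gives 780/17 + (2/17)q − (806/3 - (1/3)q) = 46, so q' = 596.
Then pb = 806/3 − (1/3)·596 = 70 and ps = 780/17 + (2/17)·596 = 116.
The subsidy expands output by 596 − 494 = 102 past the efficient level; on those units the gap between marginal cost and willingness to pay runs from 0 up to 46.
DWL = ½ × 46 × 102 = 2346.

Deadweight loss = £2346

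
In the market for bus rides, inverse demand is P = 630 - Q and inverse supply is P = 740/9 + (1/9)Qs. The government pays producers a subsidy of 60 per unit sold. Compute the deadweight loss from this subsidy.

Deadweight loss = 1620

Pre-subsidy: 630 - Q = 740/9 + (1/9)Q gives Q* = 493 and P* = 137.
With the subsidy, sellers receive Ps = Pb + 60 for each unit, where Pb is the price buyers pay.
On the curves, Pb = 630 - Q and Ps = 740/9 + (1/9)Q; the wedge Ps − Pb = 60 gives 740/9 + (1/9)Q − (630 - Q) = 60, so Q' = 547.
Then Pb = 630 − 1·547 = 83 and Ps = 740/9 + (1/9)·547 = 143.
The subsidy expands output by 547 − 493 = 54 past the efficient level; on those units the gap between marginal cost and willingness to pay runs from 0 up to 60.
DWL = ½ × 60 × 54 = 1620.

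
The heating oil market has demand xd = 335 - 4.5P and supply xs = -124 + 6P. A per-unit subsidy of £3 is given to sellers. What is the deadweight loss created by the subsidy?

Pre-subsidy: 335 - 4.5P = -124 + 6P gives P* = 306/7, x* = 968/7.
With the subsidy, sellers receive Ps = Pb + 3 for each unit, where Pb is the price buyers pay.
Supply in terms of Pb becomes xs = -124 + 6(Pb + 3) = -106 + 6Pb. Setting this equal to demand: 335 - 4.5Pb = -106 + 6Pb, so Pb = 42.
Sellers receive Ps = 42 + 3 = 45; x' = 335 − 4.5·42 = 146.
The subsidy expands output by 146 − 968/7 = 54/7 past the efficient level; on those units the gap between marginal cost and willingness to pay runs from 0 up to 3.
DWL = ½ × 3 × 54/7 = 81/7.

Deadweight loss = 81/7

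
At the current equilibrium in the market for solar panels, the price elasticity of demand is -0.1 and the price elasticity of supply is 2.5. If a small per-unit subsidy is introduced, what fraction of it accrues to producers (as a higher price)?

For a small subsidy around the equilibrium, the benefit split depends on the relative slopes, which at a point are proportional to the elasticities.
Buyer share = εs/(εs + |εd|) = 2.5/(2.5 + 0.1) = 25/26; seller share = |εd|/(εs + |εd|) = 1/26.
So producers capture 1/26 of the subsidy.

Producer share = 1/26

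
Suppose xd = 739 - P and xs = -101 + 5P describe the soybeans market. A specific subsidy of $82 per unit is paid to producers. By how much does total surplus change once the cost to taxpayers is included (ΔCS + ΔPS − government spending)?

Net change in total surplus = -8405/3

Pre-subsidy: 739 - P = -101 + 5P gives P* = 140, x* = 599.
With the subsidy, sellers receive Ps = Pb + 82 for each unit, where Pb is the price buyers pay.
Supply in terms of Pb becomes xs = -101 + 5(Pb + 82) = 309 + 5Pb. Setting this equal to demand: 739 - Pb = 309 + 5Pb, so Pb = 215/3.
Sellers receive Ps = 215/3 + 82 = 461/3; x' = 739 − 1·(215/3) = 2002/3.
ΔCS = ½(599 + 2002/3)(140 − 215/3) = 778795/18; ΔPS = ½(599 + 2002/3)(461/3 − 140) = 155759/18.
Government spending = 82 × 2002/3 = 164164/3.
Net change = 778795/18 + 155759/18 − 164164/3 = -8405/3. The loss equals the DWL triangle ½·82·205/3.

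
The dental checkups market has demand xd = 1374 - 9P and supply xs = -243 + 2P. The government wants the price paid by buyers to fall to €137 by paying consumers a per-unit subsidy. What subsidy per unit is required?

At a buyer price of 137, quantity demanded is 1374 − 9·137 = 141.
Sellers supply 141 only when they receive Ps with -243 + 2·Ps = 141, i.e. Ps = 192.
s = Ps − Pb = 192 − 137 = 55.

Required subsidy s = €55 per unit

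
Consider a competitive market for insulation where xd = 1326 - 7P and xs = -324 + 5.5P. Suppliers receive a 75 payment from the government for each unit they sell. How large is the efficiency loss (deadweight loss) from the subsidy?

Deadweight loss = 8662.5

Pre-subsidy: 1326 - 7P = -324 + 5.5P gives P* = 132, x* = 402.
With the subsidy, sellers receive Ps = Pb + 75 for each unit, where Pb is the price buyers pay.
Supply in terms of Pb becomes xs = -324 + 5.5(Pb + 75) = 88.5 + 5.5Pb. Setting this equal to demand: 1326 - 7Pb = 88.5 + 5.5Pb, so Pb = 99.
Sellers receive Ps = 99 + 75 = 174; x' = 1326 − 7·99 = 633.
The subsidy expands output by 633 − 402 = 231 past the efficient level; on those units the gap between marginal cost and willingness to pay runs from 0 up to 75.
DWL = ½ × 75 × 231 = 8662.5.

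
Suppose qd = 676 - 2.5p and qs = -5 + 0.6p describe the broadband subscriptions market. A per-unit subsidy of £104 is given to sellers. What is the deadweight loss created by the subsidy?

Deadweight loss = 81120/31

Pre-subsidy: 676 - 2.5p = -5 + 0.6p gives p* = 6810/31, q* = 3931/31.
With the subsidy, sellers receive ps = pb + 104 for each unit, where pb is the price buyers pay.
Supply in terms of pb becomes qs = -5 + 0.6(pb + 104) = 57.4 + 0.6pb. Setting this equal to demand: 676 - 2.5pb = 57.4 + 0.6pb, so pb = 6186/31.
Sellers receive ps = 6186/31 + 104 = 9410/31; q' = 676 − 2.5·(6186/31) = 5491/31.
The subsidy expands output by 5491/31 − 3931/31 = 1560/31 past the efficient level; on those units the gap between marginal cost and willingness to pay runs from 0 up to 104.
DWL = ½ × 104 × 1560/31 = 81120/31.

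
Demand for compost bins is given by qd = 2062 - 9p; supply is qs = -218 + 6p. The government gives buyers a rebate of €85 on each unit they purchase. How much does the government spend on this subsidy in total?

Government cost = €85000

Pre-subsidy: 2062 - 9p = -218 + 6p gives p* = 152, q* = 694.
With the rebate, buyers effectively pay pb = ps − 85, where ps is the price sellers receive.
Demand in terms of ps becomes qd = 2062 − 9(ps − 85) = 2827 - 9ps. Setting this equal to supply: 2827 - 9ps = -218 + 6ps, so ps = 203.
Buyers pay pb = 203 − 85 = 118; q' = -218 + 6·203 = 1000.
Government outlay = subsidy × quantity = 85 × 1000 = 85000.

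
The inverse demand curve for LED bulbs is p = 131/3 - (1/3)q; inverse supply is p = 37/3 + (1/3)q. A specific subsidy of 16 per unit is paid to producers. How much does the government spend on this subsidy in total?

Government cost = 1136

Pre-subsidy: 131/3 - (1/3)q = 37/3 + (1/3)q gives q* = 47 and p* = 28.
With the subsidy, sellers receive ps = pb + 16 for each unit, where pb is the price buyers pay.
On the curves, pb = 131/3 - (1/3)q and ps = 37/3 + (1/3)q; the wedge ps − pb = 16 gives 37/3 + (1/3)q − (131/3 - (1/3)q) = 16, so q' = 71.
Then pb = 131/3 − (1/3)·71 = 20 and ps = 37/3 + (1/3)·71 = 36.
Government outlay = subsidy × quantity = 16 × 71 = 1136.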